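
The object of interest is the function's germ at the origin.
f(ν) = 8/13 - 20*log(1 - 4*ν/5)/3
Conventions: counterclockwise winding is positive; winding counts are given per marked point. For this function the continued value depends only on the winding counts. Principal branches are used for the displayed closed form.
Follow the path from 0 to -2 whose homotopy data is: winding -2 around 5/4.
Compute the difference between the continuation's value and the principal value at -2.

Continued minus principal equals (80/3)*pi*i.

The rational part is single-valued and drops out of the difference; each branch term changes only by its own monodromy.
(-20/3)*log(1 - ν/(5/4)): each positive loop around 5/4 adds 2*pi*i to the log, so winding -2 contributes (-20/3)*(-2)*2*pi*i = (80/3)*pi*i.
Summing the contributions at ν = -2 gives (80/3)*pi*i.


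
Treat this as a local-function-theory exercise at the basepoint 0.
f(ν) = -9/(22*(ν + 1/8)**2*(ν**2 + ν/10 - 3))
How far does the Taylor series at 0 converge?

Denominator factor (ν**2 + ν/10 - 3): discriminant 1201/100, real irrational roots -1/20 + (1/20)*sqrt(1201) and -1/20 - (1/20)*sqrt(1201); poles of order 1, moduli -1/20 + (1/20)*sqrt(1201) and 1/20 + (1/20)*sqrt(1201).
Denominator factor (ν + 1/8)^2: pole of order 2 at -1/8, modulus 1/8.
The radius of convergence is the smallest modulus among the singular points: 1/8.

The radius of convergence is 1/8.


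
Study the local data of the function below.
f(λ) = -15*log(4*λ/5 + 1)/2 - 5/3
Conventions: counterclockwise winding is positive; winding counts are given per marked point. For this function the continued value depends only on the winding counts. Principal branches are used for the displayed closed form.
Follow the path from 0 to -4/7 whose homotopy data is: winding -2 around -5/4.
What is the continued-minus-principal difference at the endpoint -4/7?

Continued minus principal equals (30)*pi*i.

The rational part is single-valued and drops out of the difference; each branch term changes only by its own monodromy.
(-15/2)*log(1 - λ/(-5/4)): each positive loop around -5/4 adds 2*pi*i to the log, so winding -2 contributes (-15/2)*(-2)*2*pi*i = (30)*pi*i.
Summing the contributions at λ = -4/7 gives (30)*pi*i.


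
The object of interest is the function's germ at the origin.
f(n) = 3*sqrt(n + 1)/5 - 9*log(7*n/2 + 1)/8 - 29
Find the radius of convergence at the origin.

Branch term (3/5)*sqrt(1 - n/(-1)): its argument vanishes at n = -1, a square-root branch point, modulus 1.
Branch term (-9/8)*log(1 - n/(-2/7)): its argument vanishes at n = -2/7, a logarithmic branch point, modulus 2/7.
The radius of convergence is the smallest modulus among the singular points: 2/7.

The radius of convergence is 2/7.


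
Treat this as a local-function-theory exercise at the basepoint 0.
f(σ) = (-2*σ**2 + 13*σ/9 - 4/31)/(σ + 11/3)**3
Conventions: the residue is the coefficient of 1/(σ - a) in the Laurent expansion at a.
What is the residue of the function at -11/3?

The residue is -2.

At the order-3 pole -11/3 set g(σ) = (σ - (-11/3))^3*f(σ) = -2*σ**2 + 13*σ/9 - 4/31.
Order-3 pole: residue = g''(a)/2; g''(-11/3) = -4, so the residue is -2.


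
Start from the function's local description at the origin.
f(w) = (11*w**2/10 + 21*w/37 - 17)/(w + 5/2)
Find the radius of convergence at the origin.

The radius of convergence is 5/2.

Denominator factor (w + 5/2): pole of order 1 at -5/2, modulus 5/2.
The radius of convergence is the smallest modulus among the singular points: 5/2.


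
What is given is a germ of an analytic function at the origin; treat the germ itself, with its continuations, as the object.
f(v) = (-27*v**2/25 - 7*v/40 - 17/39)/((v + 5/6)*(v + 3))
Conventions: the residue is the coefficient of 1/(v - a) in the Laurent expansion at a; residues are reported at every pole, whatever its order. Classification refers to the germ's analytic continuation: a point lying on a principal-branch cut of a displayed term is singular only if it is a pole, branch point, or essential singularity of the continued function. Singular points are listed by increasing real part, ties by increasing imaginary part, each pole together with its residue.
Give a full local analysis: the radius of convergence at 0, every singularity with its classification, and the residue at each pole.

Denominator factor (v + 5/6): pole of order 1 at -5/6, modulus 5/6.
Denominator factor (v + 3): pole of order 1 at -3, modulus 3.
The radius of convergence is the smallest modulus among the singular points: 5/6.
At the order-1 pole -3 set g(v) = (v - (-3))*f(v) = (-27*v**2/25 - 7*v/40 - 17/39)/(v + 5/6).
Simple pole: residue = g(a) at a = -3, which is 75121/16900.
At the order-1 pole -5/6 set g(v) = (v - (-5/6))*f(v) = (-27*v**2/25 - 7*v/40 - 17/39)/(v + 3).
Simple pole: residue = g(a) at a = -5/6, which is -649/1352.
List the singular points by increasing real part (a conjugate pair: the negative imaginary part first).

Radius of convergence at 0: 5/6.
At -3: a pole of order 1; residue 75121/16900.
At -5/6: a pole of order 1; residue -649/1352.


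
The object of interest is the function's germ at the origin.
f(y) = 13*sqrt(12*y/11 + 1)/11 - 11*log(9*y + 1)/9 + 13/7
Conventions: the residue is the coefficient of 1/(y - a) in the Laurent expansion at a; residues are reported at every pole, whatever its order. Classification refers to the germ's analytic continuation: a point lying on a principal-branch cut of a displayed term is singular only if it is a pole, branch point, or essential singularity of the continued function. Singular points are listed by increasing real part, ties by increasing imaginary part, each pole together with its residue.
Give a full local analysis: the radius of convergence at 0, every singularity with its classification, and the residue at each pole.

Branch term (-11/9)*log(1 - y/(-1/9)): its argument vanishes at y = -1/9, a logarithmic branch point, modulus 1/9.
Branch term (13/11)*sqrt(1 - y/(-11/12)): its argument vanishes at y = -11/12, a square-root branch point, modulus 11/12.
The radius of convergence is the smallest modulus among the singular points: 1/9.
List the singular points by increasing real part (a conjugate pair: the negative imaginary part first).

Radius of convergence at 0: 1/9.
At -11/12: an algebraic (square-root) branch point.
At -1/9: a logarithmic branch point.


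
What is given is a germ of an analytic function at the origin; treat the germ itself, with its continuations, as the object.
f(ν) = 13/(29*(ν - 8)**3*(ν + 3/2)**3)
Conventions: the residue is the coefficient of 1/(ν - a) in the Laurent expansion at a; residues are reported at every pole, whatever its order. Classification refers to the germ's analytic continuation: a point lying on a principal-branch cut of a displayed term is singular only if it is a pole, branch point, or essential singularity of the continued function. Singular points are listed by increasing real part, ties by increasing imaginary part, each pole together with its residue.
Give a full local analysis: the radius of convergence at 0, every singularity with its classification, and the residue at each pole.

Denominator factor (ν - 8)^3: pole of order 3 at 8, modulus 8.
Denominator factor (ν + 3/2)^3: pole of order 3 at -3/2, modulus 3/2.
The radius of convergence is the smallest modulus among the singular points: 3/2.
At the order-3 pole -3/2 set g(ν) = (ν - (-3/2))^3*f(ν) = 13/(29*(ν - 8)**3).
Order-3 pole: residue = g''(a)/2; g''(-3/2) = -4992/71806871, so the residue is -2496/71806871.
At the order-3 pole 8 set g(ν) = (ν - (8))^3*f(ν) = 13/(29*(ν + 3/2)**3).
Order-3 pole: residue = g''(a)/2; g''(8) = 4992/71806871, so the residue is 2496/71806871.
List the singular points by increasing real part (a conjugate pair: the negative imaginary part first).

Radius of convergence at 0: 3/2.
At -3/2: a pole of order 3; residue -2496/71806871.
At 8: a pole of order 3; residue 2496/71806871.


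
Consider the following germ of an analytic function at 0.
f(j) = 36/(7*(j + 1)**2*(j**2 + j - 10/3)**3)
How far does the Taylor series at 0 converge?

Denominator factor (j + 1)^2: pole of order 2 at -1, modulus 1.
Denominator factor (j**2 + j - 10/3)^3: discriminant 43/3, real irrational roots -1/2 + (1/6)*sqrt(129) and -1/2 - (1/6)*sqrt(129); poles of order 3, moduli -1/2 + (1/6)*sqrt(129) and 1/2 + (1/6)*sqrt(129).
The radius of convergence is the smallest modulus among the singular points: 1.

The radius of convergence is 1.


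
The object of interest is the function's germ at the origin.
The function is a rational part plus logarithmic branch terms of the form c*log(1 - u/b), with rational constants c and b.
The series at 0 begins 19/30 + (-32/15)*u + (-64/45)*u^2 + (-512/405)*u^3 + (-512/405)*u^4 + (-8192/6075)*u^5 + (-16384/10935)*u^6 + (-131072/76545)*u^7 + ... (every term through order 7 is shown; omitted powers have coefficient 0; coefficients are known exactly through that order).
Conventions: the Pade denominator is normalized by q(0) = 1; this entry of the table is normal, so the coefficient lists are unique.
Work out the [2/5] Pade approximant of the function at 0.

The Pade approximant has numerator coefficients [19/30, -24113716/7504385, 1561897424/607855185]; denominator coefficients [1, -2559272/1500877, 22651744/40523679, 2017280/40523679, 1860608/121571037, 24977408/5470696665].

Taylor coefficients needed (read off): a_0 = 19/30, a_1 = -32/15, a_2 = -64/45, a_3 = -512/405, a_4 = -512/405, a_5 = -8192/6075, a_6 = -16384/10935, a_7 = -131072/76545.
Write the denominator as Q(u) = 1 + q1*u + q2*u^2 + q3*u^3 + q4*u^4 + q5*u^5. Requiring Q*f - P = O(u^8) with deg P <= 2 kills the coefficients of u^3..u^7 in Q*f:
  u^3: a_3 + q1*a_2 + q2*a_1 + q3*a_0 = 0, i.e. -512/405 + (-64/45)*q1 + (-32/15)*q2 + (19/30)*q3 = 0.
  u^4: a_4 + q1*a_3 + q2*a_2 + q3*a_1 + q4*a_0 = 0, i.e. -512/405 + (-512/405)*q1 + (-64/45)*q2 + (-32/15)*q3 + (19/30)*q4 = 0.
  u^5: a_5 + q1*a_4 + q2*a_3 + q3*a_2 + q4*a_1 + q5*a_0 = 0, i.e. -8192/6075 + (-512/405)*q1 + (-512/405)*q2 + (-64/45)*q3 + (-32/15)*q4 + (19/30)*q5 = 0.
  u^6: a_6 + q1*a_5 + q2*a_4 + q3*a_3 + q4*a_2 + q5*a_1 = 0, i.e. -16384/10935 + (-8192/6075)*q1 + (-512/405)*q2 + (-512/405)*q3 + (-64/45)*q4 + (-32/15)*q5 = 0.
  u^7: a_7 + q1*a_6 + q2*a_5 + q3*a_4 + q4*a_3 + q5*a_2 = 0, i.e. -131072/76545 + (-16384/10935)*q1 + (-8192/6075)*q2 + (-512/405)*q3 + (-512/405)*q4 + (-64/45)*q5 = 0.
Solving this linear system: q1 = -2559272/1500877, q2 = 22651744/40523679, q3 = 2017280/40523679, q4 = 1860608/121571037, q5 = 24977408/5470696665.
The numerator is Q*f truncated at degree 2: P0 = a_0 = 19/30; P1 = a_1 + q1*a_0 = -24113716/7504385; P2 = a_2 + q1*a_1 + q2*a_0 = 1561897424/607855185.


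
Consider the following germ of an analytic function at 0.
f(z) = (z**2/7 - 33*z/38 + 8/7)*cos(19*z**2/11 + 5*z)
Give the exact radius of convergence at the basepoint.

The factor cos(19*z**2/11 + 5*z) is entire and contributes no finite singular point.
The polynomial part has no poles.
No finite singular points: the Taylor series at 0 converges everywhere.

The radius of convergence is infinite.


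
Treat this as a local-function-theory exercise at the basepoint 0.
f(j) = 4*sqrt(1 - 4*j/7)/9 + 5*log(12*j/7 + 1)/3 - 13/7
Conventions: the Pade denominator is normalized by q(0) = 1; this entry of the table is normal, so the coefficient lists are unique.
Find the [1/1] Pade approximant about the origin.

Taylor coefficients needed (expand at 0): a_0 = -89/63, a_1 = 172/63, a_2 = -1088/441.
Write the denominator as Q(j) = 1 + q1*j. Requiring Q*f - P = O(j^3) with deg P <= 1 kills the coefficients of j^2..j^2 in Q*f:
  j^2: a_2 + q1*a_1 = 0, i.e. -1088/441 + (172/63)*q1 = 0.
Solving this linear system: q1 = 272/301.
The numerator is Q*f truncated at degree 1: P0 = a_0 = -89/63; P1 = a_1 + q1*a_0 = 9188/6321.

The Pade approximant has numerator coefficients [-89/63, 9188/6321]; denominator coefficients [1, 272/301].


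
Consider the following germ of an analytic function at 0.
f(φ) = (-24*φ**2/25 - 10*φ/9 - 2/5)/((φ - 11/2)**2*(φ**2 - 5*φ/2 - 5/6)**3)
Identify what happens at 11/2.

The denominator factor φ - 11/2 vanishes at 11/2 and appears to the power 2; the numerator there equals -7999/225, nonzero, and no other factor vanishes.
Hence a pole whose order is the multiplicity, 2.

The point is a pole of order 2.


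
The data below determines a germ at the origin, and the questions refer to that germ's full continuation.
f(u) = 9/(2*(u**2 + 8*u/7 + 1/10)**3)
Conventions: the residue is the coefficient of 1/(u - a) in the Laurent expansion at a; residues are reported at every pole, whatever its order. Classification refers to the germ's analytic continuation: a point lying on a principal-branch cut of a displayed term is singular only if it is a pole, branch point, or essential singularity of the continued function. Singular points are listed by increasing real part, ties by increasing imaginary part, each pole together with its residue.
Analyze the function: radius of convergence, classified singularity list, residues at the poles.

Radius of convergence at 0: 4/7 - (1/70)*sqrt(1110).
At -4/7 - (1/70)*sqrt(1110): a pole of order 3; residue -(420175/405224)*sqrt(1110).
At -4/7 + (1/70)*sqrt(1110): a pole of order 3; residue (420175/405224)*sqrt(1110).

Denominator factor (u**2 + 8*u/7 + 1/10)^3: discriminant 222/245, real irrational roots -4/7 + (1/70)*sqrt(1110) and -4/7 - (1/70)*sqrt(1110); poles of order 3, moduli 4/7 - (1/70)*sqrt(1110) and 4/7 + (1/70)*sqrt(1110).
The radius of convergence is the smallest modulus among the singular points: 4/7 - (1/70)*sqrt(1110).
The factor u**2 + 8*u/7 + 1/10 splits as (u - a)(u - a') with a = -4/7 - (1/70)*sqrt(1110), a' = -4/7 + (1/70)*sqrt(1110). At the order-3 pole a set g(u) = (u - a)^3*f(u) = [9/2] / (u - a')^3.
Order-3 pole: residue = g''(a)/2; g''(-4/7 - (1/70)*sqrt(1110)) = -(420175/202612)*sqrt(1110), so the residue is -(420175/405224)*sqrt(1110).
The factor u**2 + 8*u/7 + 1/10 splits as (u - a)(u - a') with a = -4/7 + (1/70)*sqrt(1110), a' = -4/7 - (1/70)*sqrt(1110). At the order-3 pole a set g(u) = (u - a)^3*f(u) = [9/2] / (u - a')^3.
Order-3 pole: residue = g''(a)/2; g''(-4/7 + (1/70)*sqrt(1110)) = (420175/202612)*sqrt(1110), so the residue is (420175/405224)*sqrt(1110).
List the singular points by increasing real part (a conjugate pair: the negative imaginary part first).


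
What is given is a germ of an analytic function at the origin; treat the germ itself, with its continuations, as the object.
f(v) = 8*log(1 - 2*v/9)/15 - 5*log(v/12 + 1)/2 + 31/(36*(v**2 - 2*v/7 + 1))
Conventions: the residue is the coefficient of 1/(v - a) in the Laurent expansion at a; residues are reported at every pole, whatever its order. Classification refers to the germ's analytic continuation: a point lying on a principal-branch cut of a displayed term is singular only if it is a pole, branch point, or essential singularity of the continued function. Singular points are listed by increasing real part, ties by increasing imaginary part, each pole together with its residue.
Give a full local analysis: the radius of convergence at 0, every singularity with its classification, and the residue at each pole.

Radius of convergence at 0: 1.
At -12: a logarithmic branch point.
At (1/7) - ((4/7)*sqrt(3))*i: a pole of order 1; residue ((217/864)*sqrt(3))*i.
At (1/7) + ((4/7)*sqrt(3))*i: a pole of order 1; residue -((217/864)*sqrt(3))*i.
At 9/2: a logarithmic branch point.

Denominator factor (v**2 - 2*v/7 + 1): discriminant -192/49, complex-conjugate roots (1/7) + ((4/7)*sqrt(3))*i and (1/7) - ((4/7)*sqrt(3))*i; poles of order 1, moduli 1 and 1.
Branch term (-5/2)*log(1 - v/(-12)): its argument vanishes at v = -12, a logarithmic branch point, modulus 12.
Branch term (8/15)*log(1 - v/(9/2)): its argument vanishes at v = 9/2, a logarithmic branch point, modulus 9/2.
The radius of convergence is the smallest modulus among the singular points: 1.
The branch terms are analytic at (1/7) - ((4/7)*sqrt(3))*i and contribute nothing to the residue; only the rational part matters.
The factor v**2 - 2*v/7 + 1 splits as (v - a)(v - a') with a = (1/7) - ((4/7)*sqrt(3))*i, a' = (1/7) + ((4/7)*sqrt(3))*i. At the order-1 pole a set g(v) = (v - a)*(rational part) = [31/36] / (v - a').
Simple pole: residue = g(a) at a = (1/7) - ((4/7)*sqrt(3))*i, which is ((217/864)*sqrt(3))*i.
The branch terms are analytic at (1/7) + ((4/7)*sqrt(3))*i and contribute nothing to the residue; only the rational part matters.
The factor v**2 - 2*v/7 + 1 splits as (v - a)(v - a') with a = (1/7) + ((4/7)*sqrt(3))*i, a' = (1/7) - ((4/7)*sqrt(3))*i. At the order-1 pole a set g(v) = (v - a)*(rational part) = [31/36] / (v - a').
Simple pole: residue = g(a) at a = (1/7) + ((4/7)*sqrt(3))*i, which is -((217/864)*sqrt(3))*i.
List the singular points by increasing real part (a conjugate pair: the negative imaginary part first).


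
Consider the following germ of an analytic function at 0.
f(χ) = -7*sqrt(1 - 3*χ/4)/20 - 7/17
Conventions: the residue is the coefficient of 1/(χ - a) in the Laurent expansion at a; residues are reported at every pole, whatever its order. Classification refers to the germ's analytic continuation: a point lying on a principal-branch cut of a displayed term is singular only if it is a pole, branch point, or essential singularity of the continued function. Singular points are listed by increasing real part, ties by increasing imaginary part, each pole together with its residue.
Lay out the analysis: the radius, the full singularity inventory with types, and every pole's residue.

Radius of convergence at 0: 4/3.
At 4/3: an algebraic (square-root) branch point.

Branch term (-7/20)*sqrt(1 - χ/(4/3)): its argument vanishes at χ = 4/3, a square-root branch point, modulus 4/3.
The radius of convergence is the smallest modulus among the singular points: 4/3.


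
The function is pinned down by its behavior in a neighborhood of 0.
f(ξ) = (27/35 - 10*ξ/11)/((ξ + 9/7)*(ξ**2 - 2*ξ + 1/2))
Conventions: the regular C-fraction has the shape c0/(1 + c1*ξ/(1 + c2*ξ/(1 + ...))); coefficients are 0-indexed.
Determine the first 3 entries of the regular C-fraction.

The regular C-fraction coefficients are [6/5, -607/297, -310460/180279].

Taylor coefficients (expand at 0): a_0 = 6/5, a_1 = 1214/495, a_2 = 41146/4455.
c0 = a_0 = 6/5. Peel one level at a time: if S = 1 + c*ξ/S' with S'(0) = 1, then c is the ξ-coefficient of S and S' = c*ξ/(S - 1).
S_1 = c0/f = 1 + (-607/297)*ξ + (-310460/88209)*ξ^2 + ...; c1 = -607/297.
S_2 = c1*ξ/(S_1 - 1) = 1 + (-310460/180279)*ξ + ...; c2 = -310460/180279.


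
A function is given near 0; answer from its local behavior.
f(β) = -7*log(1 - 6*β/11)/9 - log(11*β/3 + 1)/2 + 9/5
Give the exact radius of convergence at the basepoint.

Branch term (-1/2)*log(1 - β/(-3/11)): its argument vanishes at β = -3/11, a logarithmic branch point, modulus 3/11.
Branch term (-7/9)*log(1 - β/(11/6)): its argument vanishes at β = 11/6, a logarithmic branch point, modulus 11/6.
The radius of convergence is the smallest modulus among the singular points: 3/11.

The radius of convergence is 3/11.


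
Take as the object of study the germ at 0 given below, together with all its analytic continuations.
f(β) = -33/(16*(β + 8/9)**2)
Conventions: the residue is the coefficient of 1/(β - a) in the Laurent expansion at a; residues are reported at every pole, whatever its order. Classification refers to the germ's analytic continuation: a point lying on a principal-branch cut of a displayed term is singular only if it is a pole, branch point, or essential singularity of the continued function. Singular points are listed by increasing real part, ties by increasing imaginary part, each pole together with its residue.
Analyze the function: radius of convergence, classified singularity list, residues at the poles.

Denominator factor (β + 8/9)^2: pole of order 2 at -8/9, modulus 8/9.
The radius of convergence is the smallest modulus among the singular points: 8/9.
At the order-2 pole -8/9 set g(β) = (β - (-8/9))^2*f(β) = -33/16.
Order-2 pole: residue = g'(a); g'(-8/9) = 0, so the residue is 0.

Radius of convergence at 0: 8/9.
At -8/9: a pole of order 2; residue 0.


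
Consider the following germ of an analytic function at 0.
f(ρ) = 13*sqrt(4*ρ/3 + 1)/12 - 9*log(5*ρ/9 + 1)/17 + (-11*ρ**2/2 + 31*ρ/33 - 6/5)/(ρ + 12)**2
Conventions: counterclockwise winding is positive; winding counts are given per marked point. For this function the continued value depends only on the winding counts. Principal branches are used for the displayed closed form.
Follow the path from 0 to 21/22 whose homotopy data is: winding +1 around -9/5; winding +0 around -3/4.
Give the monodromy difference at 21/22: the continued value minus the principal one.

Continued minus principal equals -(18/17)*pi*i.

The rational part is single-valued and drops out of the difference; each branch term changes only by its own monodromy.
(13/12)*sqrt(1 - ρ/(-3/4)): winding +0 is even, the square root returns to the same sheet, contribution 0.
(-9/17)*log(1 - ρ/(-9/5)): each positive loop around -9/5 adds 2*pi*i to the log, so winding +1 contributes (-9/17)*(1)*2*pi*i = -(18/17)*pi*i.
Summing the contributions at ρ = 21/22 gives -(18/17)*pi*i.


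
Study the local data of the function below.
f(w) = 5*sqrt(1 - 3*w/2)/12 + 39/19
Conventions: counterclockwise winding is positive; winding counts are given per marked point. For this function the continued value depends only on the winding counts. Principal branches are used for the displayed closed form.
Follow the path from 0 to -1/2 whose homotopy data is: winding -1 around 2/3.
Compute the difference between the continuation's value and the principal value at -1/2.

Continued minus principal equals -(5/12)*sqrt(7).

The rational part is single-valued and drops out of the difference; each branch term changes only by its own monodromy.
(5/12)*sqrt(1 - w/(2/3)): winding -1 is odd, the square root flips sign, contributing -2*(5/12)*sqrt(1 - (-1/2)/(2/3)) = -2*(5/12)*sqrt(7/4) = -(5/12)*sqrt(7).
Summing the contributions at w = -1/2 gives -(5/12)*sqrt(7).


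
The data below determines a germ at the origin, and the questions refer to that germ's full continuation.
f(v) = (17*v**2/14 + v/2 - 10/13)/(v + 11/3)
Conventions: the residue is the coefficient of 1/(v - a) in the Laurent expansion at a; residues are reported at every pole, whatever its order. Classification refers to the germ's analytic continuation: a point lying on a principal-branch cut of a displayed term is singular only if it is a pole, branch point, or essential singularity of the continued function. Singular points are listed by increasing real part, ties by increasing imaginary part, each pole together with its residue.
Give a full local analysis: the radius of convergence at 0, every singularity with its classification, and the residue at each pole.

Radius of convergence at 0: 11/3.
At -11/3: a pole of order 1; residue 11239/819.

Denominator factor (v + 11/3): pole of order 1 at -11/3, modulus 11/3.
The radius of convergence is the smallest modulus among the singular points: 11/3.
At the order-1 pole -11/3 set g(v) = (v - (-11/3))*f(v) = 17*v**2/14 + v/2 - 10/13.
Simple pole: residue = g(a) at a = -11/3, which is 11239/819.


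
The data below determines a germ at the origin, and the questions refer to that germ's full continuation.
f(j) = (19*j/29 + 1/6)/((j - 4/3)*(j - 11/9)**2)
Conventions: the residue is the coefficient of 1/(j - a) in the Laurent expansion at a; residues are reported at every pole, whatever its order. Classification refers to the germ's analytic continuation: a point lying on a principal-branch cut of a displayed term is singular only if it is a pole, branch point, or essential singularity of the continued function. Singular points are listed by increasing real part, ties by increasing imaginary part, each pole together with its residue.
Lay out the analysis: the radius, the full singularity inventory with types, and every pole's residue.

Radius of convergence at 0: 11/9.
At 11/9: a pole of order 2; residue -4887/58.
At 4/3: a pole of order 1; residue 4887/58.

Denominator factor (j - 11/9)^2: pole of order 2 at 11/9, modulus 11/9.
Denominator factor (j - 4/3): pole of order 1 at 4/3, modulus 4/3.
The radius of convergence is the smallest modulus among the singular points: 11/9.
At the order-2 pole 11/9 set g(j) = (j - (11/9))^2*f(j) = (19*j/29 + 1/6)/(j - 4/3).
Order-2 pole: residue = g'(a); g'(11/9) = -4887/58, so the residue is -4887/58.
At the order-1 pole 4/3 set g(j) = (j - (4/3))*f(j) = (19*j/29 + 1/6)/(j - 11/9)**2.
Simple pole: residue = g(a) at a = 4/3, which is 4887/58.
List the singular points by increasing real part (a conjugate pair: the negative imaginary part first).


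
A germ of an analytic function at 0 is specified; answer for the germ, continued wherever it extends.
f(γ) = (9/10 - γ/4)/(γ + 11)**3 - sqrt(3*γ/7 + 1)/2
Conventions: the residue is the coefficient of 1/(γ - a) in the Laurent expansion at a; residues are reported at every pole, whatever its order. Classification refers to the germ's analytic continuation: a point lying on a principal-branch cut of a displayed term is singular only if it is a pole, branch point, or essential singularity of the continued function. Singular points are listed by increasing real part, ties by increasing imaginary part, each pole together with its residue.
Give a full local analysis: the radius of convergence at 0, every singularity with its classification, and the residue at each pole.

Denominator factor (γ + 11)^3: pole of order 3 at -11, modulus 11.
Branch term (-1/2)*sqrt(1 - γ/(-7/3)): its argument vanishes at γ = -7/3, a square-root branch point, modulus 7/3.
The radius of convergence is the smallest modulus among the singular points: 7/3.
The branch term is analytic at -11 and contributes nothing to the residue; only the rational part matters.
At the order-3 pole -11 set g(γ) = (γ - (-11))^3*(rational part) = 9/10 - γ/4.
Order-3 pole: residue = g''(a)/2; g''(-11) = 0, so the residue is 0.
List the singular points by increasing real part (a conjugate pair: the negative imaginary part first).

Radius of convergence at 0: 7/3.
At -11: a pole of order 3; residue 0.
At -7/3: an algebraic (square-root) branch point.


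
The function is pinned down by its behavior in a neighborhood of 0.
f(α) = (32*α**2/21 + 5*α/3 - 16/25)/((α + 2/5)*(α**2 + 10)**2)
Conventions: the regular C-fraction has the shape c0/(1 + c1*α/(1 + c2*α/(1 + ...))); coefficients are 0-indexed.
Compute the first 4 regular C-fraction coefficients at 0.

The regular C-fraction coefficients are [-2/125, 245/48, -1280003/411600, -3199150992/10976025725].


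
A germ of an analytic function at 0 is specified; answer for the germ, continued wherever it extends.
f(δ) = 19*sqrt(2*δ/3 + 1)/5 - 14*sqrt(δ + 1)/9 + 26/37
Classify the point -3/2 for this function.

The term (19/5)*sqrt(1 - δ/(-3/2)) has argument 1 - -3/2/(-3/2) = 0 at -3/2: a square-root (algebraic, two-sheeted) branch point; the remaining terms are analytic or single-valued there.

The point is an algebraic (square-root) branch point.


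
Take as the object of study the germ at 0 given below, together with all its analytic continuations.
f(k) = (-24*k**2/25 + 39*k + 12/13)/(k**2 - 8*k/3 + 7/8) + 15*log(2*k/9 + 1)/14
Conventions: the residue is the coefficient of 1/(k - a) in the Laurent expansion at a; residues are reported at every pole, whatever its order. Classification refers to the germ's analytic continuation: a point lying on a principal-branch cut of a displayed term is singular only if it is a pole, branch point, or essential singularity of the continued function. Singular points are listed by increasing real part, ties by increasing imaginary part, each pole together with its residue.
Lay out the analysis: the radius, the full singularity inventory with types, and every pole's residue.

Denominator factor (k**2 - 8*k/3 + 7/8): discriminant 65/18, real irrational roots 4/3 + (1/12)*sqrt(130) and 4/3 - (1/12)*sqrt(130); poles of order 1, moduli 4/3 + (1/12)*sqrt(130) and 4/3 - (1/12)*sqrt(130).
Branch term (15/14)*log(1 - k/(-9/2)): its argument vanishes at k = -9/2, a logarithmic branch point, modulus 9/2.
The radius of convergence is the smallest modulus among the singular points: 4/3 - (1/12)*sqrt(130).
The branch term is analytic at 4/3 - (1/12)*sqrt(130) and contributes nothing to the residue; only the rational part matters.
The factor k**2 - 8*k/3 + 7/8 splits as (k - a)(k - a') with a = 4/3 - (1/12)*sqrt(130), a' = 4/3 + (1/12)*sqrt(130). At the order-1 pole a set g(k) = (k - a)*(rational part) = [-24*k**2/25 + 39*k + 12/13] / (k - a').
Simple pole: residue = g(a) at a = 4/3 - (1/12)*sqrt(130), which is 911/50 - (49091/21125)*sqrt(130).
The branch term is analytic at 4/3 + (1/12)*sqrt(130) and contributes nothing to the residue; only the rational part matters.
The factor k**2 - 8*k/3 + 7/8 splits as (k - a)(k - a') with a = 4/3 + (1/12)*sqrt(130), a' = 4/3 - (1/12)*sqrt(130). At the order-1 pole a set g(k) = (k - a)*(rational part) = [-24*k**2/25 + 39*k + 12/13] / (k - a').
Simple pole: residue = g(a) at a = 4/3 + (1/12)*sqrt(130), which is 911/50 + (49091/21125)*sqrt(130).
List the singular points by increasing real part (a conjugate pair: the negative imaginary part first).

Radius of convergence at 0: 4/3 - (1/12)*sqrt(130).
At -9/2: a logarithmic branch point.
At 4/3 - (1/12)*sqrt(130): a pole of order 1; residue 911/50 - (49091/21125)*sqrt(130).
At 4/3 + (1/12)*sqrt(130): a pole of order 1; residue 911/50 + (49091/21125)*sqrt(130).


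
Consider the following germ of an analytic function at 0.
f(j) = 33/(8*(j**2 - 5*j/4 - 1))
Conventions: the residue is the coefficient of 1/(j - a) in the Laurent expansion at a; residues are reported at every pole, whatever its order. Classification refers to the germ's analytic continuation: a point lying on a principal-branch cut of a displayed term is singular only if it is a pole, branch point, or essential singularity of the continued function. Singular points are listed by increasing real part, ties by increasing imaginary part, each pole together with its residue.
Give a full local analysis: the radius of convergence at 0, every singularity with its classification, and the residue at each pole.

Radius of convergence at 0: -5/8 + (1/8)*sqrt(89).
At 5/8 - (1/8)*sqrt(89): a pole of order 1; residue -(33/178)*sqrt(89).
At 5/8 + (1/8)*sqrt(89): a pole of order 1; residue (33/178)*sqrt(89).

Denominator factor (j**2 - 5*j/4 - 1): discriminant 89/16, real irrational roots 5/8 + (1/8)*sqrt(89) and 5/8 - (1/8)*sqrt(89); poles of order 1, moduli 5/8 + (1/8)*sqrt(89) and -5/8 + (1/8)*sqrt(89).
The radius of convergence is the smallest modulus among the singular points: -5/8 + (1/8)*sqrt(89).
The factor j**2 - 5*j/4 - 1 splits as (j - a)(j - a') with a = 5/8 - (1/8)*sqrt(89), a' = 5/8 + (1/8)*sqrt(89). At the order-1 pole a set g(j) = (j - a)*f(j) = [33/8] / (j - a').
Simple pole: residue = g(a) at a = 5/8 - (1/8)*sqrt(89), which is -(33/178)*sqrt(89).
The factor j**2 - 5*j/4 - 1 splits as (j - a)(j - a') with a = 5/8 + (1/8)*sqrt(89), a' = 5/8 - (1/8)*sqrt(89). At the order-1 pole a set g(j) = (j - a)*f(j) = [33/8] / (j - a').
Simple pole: residue = g(a) at a = 5/8 + (1/8)*sqrt(89), which is (33/178)*sqrt(89).
List the singular points by increasing real part (a conjugate pair: the negative imaginary part first).


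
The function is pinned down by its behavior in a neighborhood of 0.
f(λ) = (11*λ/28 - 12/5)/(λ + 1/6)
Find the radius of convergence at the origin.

Denominator factor (λ + 1/6): pole of order 1 at -1/6, modulus 1/6.
The radius of convergence is the smallest modulus among the singular points: 1/6.

The radius of convergence is 1/6.


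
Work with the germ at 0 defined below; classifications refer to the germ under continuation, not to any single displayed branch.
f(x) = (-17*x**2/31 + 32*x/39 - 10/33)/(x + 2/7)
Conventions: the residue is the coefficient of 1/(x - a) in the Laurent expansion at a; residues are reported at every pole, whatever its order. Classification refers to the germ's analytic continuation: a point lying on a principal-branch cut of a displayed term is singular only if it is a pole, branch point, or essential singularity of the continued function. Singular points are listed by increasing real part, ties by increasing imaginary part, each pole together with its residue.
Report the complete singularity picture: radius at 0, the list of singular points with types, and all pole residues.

Denominator factor (x + 2/7): pole of order 1 at -2/7, modulus 2/7.
The radius of convergence is the smallest modulus among the singular points: 2/7.
At the order-1 pole -2/7 set g(x) = (x - (-2/7))*f(x) = -17*x**2/31 + 32*x/39 - 10/33.
Simple pole: residue = g(a) at a = -2/7, which is -126470/217217.

Radius of convergence at 0: 2/7.
At -2/7: a pole of order 1; residue -126470/217217.


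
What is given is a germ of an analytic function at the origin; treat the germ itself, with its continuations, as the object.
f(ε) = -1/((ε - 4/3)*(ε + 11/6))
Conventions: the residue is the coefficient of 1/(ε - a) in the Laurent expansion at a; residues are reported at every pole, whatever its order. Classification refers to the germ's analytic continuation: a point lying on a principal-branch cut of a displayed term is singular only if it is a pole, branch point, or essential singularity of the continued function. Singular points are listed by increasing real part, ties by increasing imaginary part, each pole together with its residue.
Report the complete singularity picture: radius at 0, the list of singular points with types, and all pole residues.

Denominator factor (ε - 4/3): pole of order 1 at 4/3, modulus 4/3.
Denominator factor (ε + 11/6): pole of order 1 at -11/6, modulus 11/6.
The radius of convergence is the smallest modulus among the singular points: 4/3.
At the order-1 pole -11/6 set g(ε) = (ε - (-11/6))*f(ε) = -1/(ε - 4/3).
Simple pole: residue = g(a) at a = -11/6, which is 6/19.
At the order-1 pole 4/3 set g(ε) = (ε - (4/3))*f(ε) = -1/(ε + 11/6).
Simple pole: residue = g(a) at a = 4/3, which is -6/19.
List the singular points by increasing real part (a conjugate pair: the negative imaginary part first).

Radius of convergence at 0: 4/3.
At -11/6: a pole of order 1; residue 6/19.
At 4/3: a pole of order 1; residue -6/19.


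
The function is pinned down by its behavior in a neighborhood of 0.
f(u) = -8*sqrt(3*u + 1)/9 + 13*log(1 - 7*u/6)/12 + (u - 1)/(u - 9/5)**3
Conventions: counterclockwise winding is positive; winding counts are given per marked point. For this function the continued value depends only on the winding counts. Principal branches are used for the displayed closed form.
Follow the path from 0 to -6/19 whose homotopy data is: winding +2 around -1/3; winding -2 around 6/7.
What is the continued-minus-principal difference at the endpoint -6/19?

Continued minus principal equals -(13/3)*pi*i.

The rational part is single-valued and drops out of the difference; each branch term changes only by its own monodromy.
(-8/9)*sqrt(1 - u/(-1/3)): winding +2 is even, the square root returns to the same sheet, contribution 0.
(13/12)*log(1 - u/(6/7)): each positive loop around 6/7 adds 2*pi*i to the log, so winding -2 contributes (13/12)*(-2)*2*pi*i = -(13/3)*pi*i.
Summing the contributions at u = -6/19 gives -(13/3)*pi*i.


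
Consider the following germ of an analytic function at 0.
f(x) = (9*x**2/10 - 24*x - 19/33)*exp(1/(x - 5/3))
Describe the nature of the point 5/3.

The exponent 1/(x - (5/3)) has a pole at 5/3, so exp(1/(x - (5/3))) takes every nonzero value near it: an essential singularity (not a pole of any order).

The point is an essential singularity.


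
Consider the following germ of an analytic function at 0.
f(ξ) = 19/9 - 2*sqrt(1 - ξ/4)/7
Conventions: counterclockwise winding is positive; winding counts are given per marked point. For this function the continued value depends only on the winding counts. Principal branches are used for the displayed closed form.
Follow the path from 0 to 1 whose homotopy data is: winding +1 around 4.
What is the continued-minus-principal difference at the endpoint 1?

Continued minus principal equals (2/7)*sqrt(3).

The rational part is single-valued and drops out of the difference; each branch term changes only by its own monodromy.
(-2/7)*sqrt(1 - ξ/(4)): winding +1 is odd, the square root flips sign, contributing -2*(-2/7)*sqrt(1 - (1)/(4)) = -2*(-2/7)*sqrt(3/4) = (2/7)*sqrt(3).
Summing the contributions at ξ = 1 gives (2/7)*sqrt(3).


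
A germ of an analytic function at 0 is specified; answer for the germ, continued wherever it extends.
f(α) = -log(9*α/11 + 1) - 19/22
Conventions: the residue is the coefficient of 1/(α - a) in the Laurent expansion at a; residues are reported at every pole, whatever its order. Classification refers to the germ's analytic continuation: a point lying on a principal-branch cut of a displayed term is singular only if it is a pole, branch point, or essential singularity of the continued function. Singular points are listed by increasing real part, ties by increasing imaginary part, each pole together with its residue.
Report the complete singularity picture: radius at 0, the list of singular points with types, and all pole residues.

Branch term (-1)*log(1 - α/(-11/9)): its argument vanishes at α = -11/9, a logarithmic branch point, modulus 11/9.
The radius of convergence is the smallest modulus among the singular points: 11/9.

Radius of convergence at 0: 11/9.
At -11/9: a logarithmic branch point.


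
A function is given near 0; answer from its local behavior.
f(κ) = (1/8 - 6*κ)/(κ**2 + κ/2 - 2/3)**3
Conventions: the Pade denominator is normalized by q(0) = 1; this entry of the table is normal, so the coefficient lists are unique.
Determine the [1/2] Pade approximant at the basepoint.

The Pade approximant has numerator coefficients [-27/64, 20213631/998144]; denominator coefficients [1, -8784/3899, -91845/31192].

Taylor coefficients needed (expand at 0): a_0 = -27/64, a_1 = 4941/256, a_2 = 21627/512, a_3 = 311283/2048.
Write the denominator as Q(κ) = 1 + q1*κ + q2*κ^2. Requiring Q*f - P = O(κ^4) with deg P <= 1 kills the coefficients of κ^2..κ^3 in Q*f:
  κ^2: a_2 + q1*a_1 + q2*a_0 = 0, i.e. 21627/512 + (4941/256)*q1 + (-27/64)*q2 = 0.
  κ^3: a_3 + q1*a_2 + q2*a_1 = 0, i.e. 311283/2048 + (21627/512)*q1 + (4941/256)*q2 = 0.
Solving this linear system: q1 = -8784/3899, q2 = -91845/31192.
The numerator is Q*f truncated at degree 1: P0 = a_0 = -27/64; P1 = a_1 + q1*a_0 = 20213631/998144.


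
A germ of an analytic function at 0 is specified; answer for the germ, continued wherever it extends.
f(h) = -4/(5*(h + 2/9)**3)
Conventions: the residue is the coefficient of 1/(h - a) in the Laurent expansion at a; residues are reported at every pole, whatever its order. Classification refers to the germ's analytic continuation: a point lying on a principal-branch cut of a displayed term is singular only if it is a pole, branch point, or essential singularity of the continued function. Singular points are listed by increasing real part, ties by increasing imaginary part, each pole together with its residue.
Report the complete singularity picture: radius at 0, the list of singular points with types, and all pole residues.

Denominator factor (h + 2/9)^3: pole of order 3 at -2/9, modulus 2/9.
The radius of convergence is the smallest modulus among the singular points: 2/9.
At the order-3 pole -2/9 set g(h) = (h - (-2/9))^3*f(h) = -4/5.
Order-3 pole: residue = g''(a)/2; g''(-2/9) = 0, so the residue is 0.

Radius of convergence at 0: 2/9.
At -2/9: a pole of order 3; residue 0.


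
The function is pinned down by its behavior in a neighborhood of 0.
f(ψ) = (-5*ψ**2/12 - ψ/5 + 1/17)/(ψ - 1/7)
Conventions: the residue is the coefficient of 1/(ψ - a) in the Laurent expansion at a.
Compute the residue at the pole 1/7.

At the order-1 pole 1/7 set g(ψ) = (ψ - (1/7))*f(ψ) = -5*ψ**2/12 - ψ/5 + 1/17.
Simple pole: residue = g(a) at a = 1/7, which is 1087/49980.

The residue is 1087/49980.
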